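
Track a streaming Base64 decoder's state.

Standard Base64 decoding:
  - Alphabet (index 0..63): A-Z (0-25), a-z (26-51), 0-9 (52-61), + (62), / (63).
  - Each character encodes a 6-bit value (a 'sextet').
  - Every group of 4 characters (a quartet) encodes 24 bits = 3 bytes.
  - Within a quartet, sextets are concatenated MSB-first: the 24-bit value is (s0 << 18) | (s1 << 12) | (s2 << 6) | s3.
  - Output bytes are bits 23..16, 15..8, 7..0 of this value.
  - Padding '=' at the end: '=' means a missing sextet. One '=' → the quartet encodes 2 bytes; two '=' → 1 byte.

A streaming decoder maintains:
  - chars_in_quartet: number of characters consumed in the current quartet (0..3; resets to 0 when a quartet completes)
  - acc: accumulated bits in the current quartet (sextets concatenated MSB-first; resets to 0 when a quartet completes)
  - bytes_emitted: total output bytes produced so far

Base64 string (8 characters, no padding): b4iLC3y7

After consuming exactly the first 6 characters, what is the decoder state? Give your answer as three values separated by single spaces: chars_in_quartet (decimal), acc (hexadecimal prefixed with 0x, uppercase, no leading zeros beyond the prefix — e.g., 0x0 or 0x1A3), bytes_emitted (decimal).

Answer: 2 0xB7 3

Derivation:
After char 0 ('b'=27): chars_in_quartet=1 acc=0x1B bytes_emitted=0
After char 1 ('4'=56): chars_in_quartet=2 acc=0x6F8 bytes_emitted=0
After char 2 ('i'=34): chars_in_quartet=3 acc=0x1BE22 bytes_emitted=0
After char 3 ('L'=11): chars_in_quartet=4 acc=0x6F888B -> emit 6F 88 8B, reset; bytes_emitted=3
After char 4 ('C'=2): chars_in_quartet=1 acc=0x2 bytes_emitted=3
After char 5 ('3'=55): chars_in_quartet=2 acc=0xB7 bytes_emitted=3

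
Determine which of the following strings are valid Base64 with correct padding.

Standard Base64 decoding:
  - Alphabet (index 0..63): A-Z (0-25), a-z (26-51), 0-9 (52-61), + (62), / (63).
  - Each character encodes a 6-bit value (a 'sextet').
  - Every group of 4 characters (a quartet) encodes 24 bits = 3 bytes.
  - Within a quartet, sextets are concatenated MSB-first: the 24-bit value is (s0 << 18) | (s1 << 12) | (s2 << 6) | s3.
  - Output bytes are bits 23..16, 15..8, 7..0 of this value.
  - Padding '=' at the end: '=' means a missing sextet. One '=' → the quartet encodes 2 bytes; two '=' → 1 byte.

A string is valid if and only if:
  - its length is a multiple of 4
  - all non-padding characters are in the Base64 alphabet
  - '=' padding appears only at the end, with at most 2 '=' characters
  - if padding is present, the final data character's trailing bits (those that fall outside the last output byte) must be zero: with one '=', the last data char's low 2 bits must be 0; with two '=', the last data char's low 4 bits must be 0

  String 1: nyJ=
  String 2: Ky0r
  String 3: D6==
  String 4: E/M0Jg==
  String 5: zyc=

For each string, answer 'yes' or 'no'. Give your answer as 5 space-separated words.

String 1: 'nyJ=' → invalid (bad trailing bits)
String 2: 'Ky0r' → valid
String 3: 'D6==' → invalid (bad trailing bits)
String 4: 'E/M0Jg==' → valid
String 5: 'zyc=' → valid

Answer: no yes no yes yes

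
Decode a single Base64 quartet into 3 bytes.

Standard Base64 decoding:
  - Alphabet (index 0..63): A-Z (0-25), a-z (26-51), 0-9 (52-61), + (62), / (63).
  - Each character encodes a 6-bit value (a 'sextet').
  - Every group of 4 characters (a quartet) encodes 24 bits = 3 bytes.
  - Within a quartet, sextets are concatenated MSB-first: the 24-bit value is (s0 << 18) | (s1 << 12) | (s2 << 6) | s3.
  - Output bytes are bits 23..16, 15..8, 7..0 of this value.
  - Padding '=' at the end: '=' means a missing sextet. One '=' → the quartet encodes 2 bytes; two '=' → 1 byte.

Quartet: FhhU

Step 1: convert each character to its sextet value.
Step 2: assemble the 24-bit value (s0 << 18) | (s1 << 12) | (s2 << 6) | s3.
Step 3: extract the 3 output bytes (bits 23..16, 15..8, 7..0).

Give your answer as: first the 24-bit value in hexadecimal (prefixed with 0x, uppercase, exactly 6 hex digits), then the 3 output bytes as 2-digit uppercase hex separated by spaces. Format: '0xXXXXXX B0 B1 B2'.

Answer: 0x161854 16 18 54

Derivation:
Sextets: F=5, h=33, h=33, U=20
24-bit: (5<<18) | (33<<12) | (33<<6) | 20
      = 0x140000 | 0x021000 | 0x000840 | 0x000014
      = 0x161854
Bytes: (v>>16)&0xFF=16, (v>>8)&0xFF=18, v&0xFF=54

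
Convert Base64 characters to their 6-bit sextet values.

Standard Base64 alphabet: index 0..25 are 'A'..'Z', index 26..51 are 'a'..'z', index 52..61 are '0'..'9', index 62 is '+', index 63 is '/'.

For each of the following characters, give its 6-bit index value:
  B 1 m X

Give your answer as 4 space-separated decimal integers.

'B': A..Z range, ord('B') − ord('A') = 1
'1': 0..9 range, 52 + ord('1') − ord('0') = 53
'm': a..z range, 26 + ord('m') − ord('a') = 38
'X': A..Z range, ord('X') − ord('A') = 23

Answer: 1 53 38 23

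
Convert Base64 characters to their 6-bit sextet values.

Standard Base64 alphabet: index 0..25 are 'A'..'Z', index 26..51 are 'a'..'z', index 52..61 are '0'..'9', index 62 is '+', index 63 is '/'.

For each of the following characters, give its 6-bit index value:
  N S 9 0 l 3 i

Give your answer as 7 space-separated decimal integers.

'N': A..Z range, ord('N') − ord('A') = 13
'S': A..Z range, ord('S') − ord('A') = 18
'9': 0..9 range, 52 + ord('9') − ord('0') = 61
'0': 0..9 range, 52 + ord('0') − ord('0') = 52
'l': a..z range, 26 + ord('l') − ord('a') = 37
'3': 0..9 range, 52 + ord('3') − ord('0') = 55
'i': a..z range, 26 + ord('i') − ord('a') = 34

Answer: 13 18 61 52 37 55 34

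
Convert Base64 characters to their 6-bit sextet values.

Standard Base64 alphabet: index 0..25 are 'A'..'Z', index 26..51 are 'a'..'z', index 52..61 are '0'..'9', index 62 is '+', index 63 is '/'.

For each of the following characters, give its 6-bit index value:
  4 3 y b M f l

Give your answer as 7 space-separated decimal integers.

Answer: 56 55 50 27 12 31 37

Derivation:
'4': 0..9 range, 52 + ord('4') − ord('0') = 56
'3': 0..9 range, 52 + ord('3') − ord('0') = 55
'y': a..z range, 26 + ord('y') − ord('a') = 50
'b': a..z range, 26 + ord('b') − ord('a') = 27
'M': A..Z range, ord('M') − ord('A') = 12
'f': a..z range, 26 + ord('f') − ord('a') = 31
'l': a..z range, 26 + ord('l') − ord('a') = 37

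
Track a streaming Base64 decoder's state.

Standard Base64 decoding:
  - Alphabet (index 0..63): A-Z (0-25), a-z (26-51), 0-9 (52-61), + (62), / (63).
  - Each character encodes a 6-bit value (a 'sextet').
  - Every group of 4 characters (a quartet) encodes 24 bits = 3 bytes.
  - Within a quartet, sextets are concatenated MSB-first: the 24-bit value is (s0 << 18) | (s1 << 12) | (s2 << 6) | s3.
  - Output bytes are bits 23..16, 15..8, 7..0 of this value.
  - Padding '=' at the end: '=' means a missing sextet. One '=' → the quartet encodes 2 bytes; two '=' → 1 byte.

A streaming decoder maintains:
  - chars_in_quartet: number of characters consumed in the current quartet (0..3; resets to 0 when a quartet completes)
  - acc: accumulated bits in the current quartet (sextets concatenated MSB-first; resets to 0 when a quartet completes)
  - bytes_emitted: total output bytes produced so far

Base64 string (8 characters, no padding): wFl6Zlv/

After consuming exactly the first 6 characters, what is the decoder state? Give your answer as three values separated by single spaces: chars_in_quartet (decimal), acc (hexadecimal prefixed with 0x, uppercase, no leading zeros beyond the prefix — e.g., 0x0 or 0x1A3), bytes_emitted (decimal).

After char 0 ('w'=48): chars_in_quartet=1 acc=0x30 bytes_emitted=0
After char 1 ('F'=5): chars_in_quartet=2 acc=0xC05 bytes_emitted=0
After char 2 ('l'=37): chars_in_quartet=3 acc=0x30165 bytes_emitted=0
After char 3 ('6'=58): chars_in_quartet=4 acc=0xC0597A -> emit C0 59 7A, reset; bytes_emitted=3
After char 4 ('Z'=25): chars_in_quartet=1 acc=0x19 bytes_emitted=3
After char 5 ('l'=37): chars_in_quartet=2 acc=0x665 bytes_emitted=3

Answer: 2 0x665 3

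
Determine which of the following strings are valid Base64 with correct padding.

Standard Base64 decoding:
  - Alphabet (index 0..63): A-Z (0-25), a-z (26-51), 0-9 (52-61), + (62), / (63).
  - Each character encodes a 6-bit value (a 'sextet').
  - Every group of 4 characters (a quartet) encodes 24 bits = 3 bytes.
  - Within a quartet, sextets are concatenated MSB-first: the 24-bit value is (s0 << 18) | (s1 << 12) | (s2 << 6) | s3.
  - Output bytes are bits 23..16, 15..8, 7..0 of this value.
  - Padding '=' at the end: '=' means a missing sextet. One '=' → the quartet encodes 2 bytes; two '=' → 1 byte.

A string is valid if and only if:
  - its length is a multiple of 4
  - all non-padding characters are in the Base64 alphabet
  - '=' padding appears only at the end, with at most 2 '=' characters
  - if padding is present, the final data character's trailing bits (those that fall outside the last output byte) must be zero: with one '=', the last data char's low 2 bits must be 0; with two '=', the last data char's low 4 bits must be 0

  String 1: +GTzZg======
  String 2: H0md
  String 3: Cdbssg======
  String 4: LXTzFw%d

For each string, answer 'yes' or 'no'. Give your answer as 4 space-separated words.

String 1: '+GTzZg======' → invalid (6 pad chars (max 2))
String 2: 'H0md' → valid
String 3: 'Cdbssg======' → invalid (6 pad chars (max 2))
String 4: 'LXTzFw%d' → invalid (bad char(s): ['%'])

Answer: no yes no no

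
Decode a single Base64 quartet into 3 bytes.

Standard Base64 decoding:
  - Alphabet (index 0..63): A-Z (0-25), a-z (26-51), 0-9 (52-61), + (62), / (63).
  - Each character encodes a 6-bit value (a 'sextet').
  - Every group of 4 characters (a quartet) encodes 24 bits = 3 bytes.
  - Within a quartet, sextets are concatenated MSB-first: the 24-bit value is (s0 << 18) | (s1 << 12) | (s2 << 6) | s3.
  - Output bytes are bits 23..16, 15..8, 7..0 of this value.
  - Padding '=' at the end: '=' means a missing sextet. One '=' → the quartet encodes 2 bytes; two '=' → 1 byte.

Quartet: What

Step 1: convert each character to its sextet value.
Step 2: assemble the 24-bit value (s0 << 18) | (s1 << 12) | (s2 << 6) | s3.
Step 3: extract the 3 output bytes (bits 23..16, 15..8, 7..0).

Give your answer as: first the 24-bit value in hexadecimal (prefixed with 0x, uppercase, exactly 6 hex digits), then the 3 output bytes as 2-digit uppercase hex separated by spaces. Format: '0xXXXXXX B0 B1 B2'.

Sextets: W=22, h=33, a=26, t=45
24-bit: (22<<18) | (33<<12) | (26<<6) | 45
      = 0x580000 | 0x021000 | 0x000680 | 0x00002D
      = 0x5A16AD
Bytes: (v>>16)&0xFF=5A, (v>>8)&0xFF=16, v&0xFF=AD

Answer: 0x5A16AD 5A 16 AD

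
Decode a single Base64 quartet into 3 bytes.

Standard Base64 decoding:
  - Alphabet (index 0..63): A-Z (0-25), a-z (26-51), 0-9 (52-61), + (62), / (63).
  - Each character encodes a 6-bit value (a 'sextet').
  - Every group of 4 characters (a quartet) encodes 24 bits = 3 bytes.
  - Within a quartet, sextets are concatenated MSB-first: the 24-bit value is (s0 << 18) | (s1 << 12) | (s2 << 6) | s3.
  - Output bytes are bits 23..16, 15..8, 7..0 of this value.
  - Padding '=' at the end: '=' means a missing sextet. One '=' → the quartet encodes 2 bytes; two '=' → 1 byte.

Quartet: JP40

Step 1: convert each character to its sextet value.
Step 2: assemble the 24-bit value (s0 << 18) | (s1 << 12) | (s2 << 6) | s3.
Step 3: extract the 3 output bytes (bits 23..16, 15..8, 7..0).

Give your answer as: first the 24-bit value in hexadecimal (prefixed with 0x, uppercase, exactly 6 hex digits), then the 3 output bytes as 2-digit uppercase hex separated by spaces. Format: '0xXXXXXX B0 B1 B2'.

Answer: 0x24FE34 24 FE 34

Derivation:
Sextets: J=9, P=15, 4=56, 0=52
24-bit: (9<<18) | (15<<12) | (56<<6) | 52
      = 0x240000 | 0x00F000 | 0x000E00 | 0x000034
      = 0x24FE34
Bytes: (v>>16)&0xFF=24, (v>>8)&0xFF=FE, v&0xFF=34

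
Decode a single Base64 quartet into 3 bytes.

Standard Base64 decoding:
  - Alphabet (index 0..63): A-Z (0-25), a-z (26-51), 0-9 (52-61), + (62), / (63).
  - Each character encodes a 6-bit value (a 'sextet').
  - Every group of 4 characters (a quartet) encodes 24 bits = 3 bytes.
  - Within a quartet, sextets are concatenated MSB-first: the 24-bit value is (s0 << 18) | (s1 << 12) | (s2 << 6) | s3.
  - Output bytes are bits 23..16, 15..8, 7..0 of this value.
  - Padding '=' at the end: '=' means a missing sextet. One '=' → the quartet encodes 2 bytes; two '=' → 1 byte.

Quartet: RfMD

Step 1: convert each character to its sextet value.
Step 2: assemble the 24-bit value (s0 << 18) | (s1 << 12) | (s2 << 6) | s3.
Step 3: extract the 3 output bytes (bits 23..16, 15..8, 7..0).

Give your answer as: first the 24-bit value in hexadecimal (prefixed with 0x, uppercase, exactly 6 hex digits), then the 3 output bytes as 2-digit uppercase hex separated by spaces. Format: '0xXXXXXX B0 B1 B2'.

Answer: 0x45F303 45 F3 03

Derivation:
Sextets: R=17, f=31, M=12, D=3
24-bit: (17<<18) | (31<<12) | (12<<6) | 3
      = 0x440000 | 0x01F000 | 0x000300 | 0x000003
      = 0x45F303
Bytes: (v>>16)&0xFF=45, (v>>8)&0xFF=F3, v&0xFF=03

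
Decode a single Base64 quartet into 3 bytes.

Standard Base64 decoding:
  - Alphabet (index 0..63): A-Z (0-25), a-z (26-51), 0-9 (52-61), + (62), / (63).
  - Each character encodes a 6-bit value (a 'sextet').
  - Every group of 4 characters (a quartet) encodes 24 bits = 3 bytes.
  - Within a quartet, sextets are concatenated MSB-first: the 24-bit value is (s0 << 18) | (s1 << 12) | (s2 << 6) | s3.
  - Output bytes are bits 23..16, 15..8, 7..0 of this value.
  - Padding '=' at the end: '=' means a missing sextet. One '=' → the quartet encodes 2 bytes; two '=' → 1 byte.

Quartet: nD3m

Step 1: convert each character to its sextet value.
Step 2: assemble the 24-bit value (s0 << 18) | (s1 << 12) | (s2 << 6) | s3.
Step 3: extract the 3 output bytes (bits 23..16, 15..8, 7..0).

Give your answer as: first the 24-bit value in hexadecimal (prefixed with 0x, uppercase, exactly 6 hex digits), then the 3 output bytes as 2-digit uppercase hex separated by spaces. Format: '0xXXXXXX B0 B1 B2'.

Answer: 0x9C3DE6 9C 3D E6

Derivation:
Sextets: n=39, D=3, 3=55, m=38
24-bit: (39<<18) | (3<<12) | (55<<6) | 38
      = 0x9C0000 | 0x003000 | 0x000DC0 | 0x000026
      = 0x9C3DE6
Bytes: (v>>16)&0xFF=9C, (v>>8)&0xFF=3D, v&0xFF=E6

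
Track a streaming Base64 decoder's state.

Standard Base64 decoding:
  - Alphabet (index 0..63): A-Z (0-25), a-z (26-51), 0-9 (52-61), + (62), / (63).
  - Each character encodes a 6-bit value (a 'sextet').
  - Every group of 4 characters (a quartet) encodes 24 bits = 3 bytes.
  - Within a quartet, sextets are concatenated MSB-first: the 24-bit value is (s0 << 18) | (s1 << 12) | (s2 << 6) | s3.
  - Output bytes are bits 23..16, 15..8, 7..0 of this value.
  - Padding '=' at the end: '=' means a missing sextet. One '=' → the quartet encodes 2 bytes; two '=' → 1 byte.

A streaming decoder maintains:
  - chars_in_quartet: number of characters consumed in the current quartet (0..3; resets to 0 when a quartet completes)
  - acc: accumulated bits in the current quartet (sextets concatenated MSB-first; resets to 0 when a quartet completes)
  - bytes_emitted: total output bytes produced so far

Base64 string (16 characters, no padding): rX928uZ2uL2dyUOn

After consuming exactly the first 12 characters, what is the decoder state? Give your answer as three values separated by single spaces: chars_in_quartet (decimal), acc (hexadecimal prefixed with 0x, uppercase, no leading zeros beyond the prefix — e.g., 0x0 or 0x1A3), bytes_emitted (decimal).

Answer: 0 0x0 9

Derivation:
After char 0 ('r'=43): chars_in_quartet=1 acc=0x2B bytes_emitted=0
After char 1 ('X'=23): chars_in_quartet=2 acc=0xAD7 bytes_emitted=0
After char 2 ('9'=61): chars_in_quartet=3 acc=0x2B5FD bytes_emitted=0
After char 3 ('2'=54): chars_in_quartet=4 acc=0xAD7F76 -> emit AD 7F 76, reset; bytes_emitted=3
After char 4 ('8'=60): chars_in_quartet=1 acc=0x3C bytes_emitted=3
After char 5 ('u'=46): chars_in_quartet=2 acc=0xF2E bytes_emitted=3
After char 6 ('Z'=25): chars_in_quartet=3 acc=0x3CB99 bytes_emitted=3
After char 7 ('2'=54): chars_in_quartet=4 acc=0xF2E676 -> emit F2 E6 76, reset; bytes_emitted=6
After char 8 ('u'=46): chars_in_quartet=1 acc=0x2E bytes_emitted=6
After char 9 ('L'=11): chars_in_quartet=2 acc=0xB8B bytes_emitted=6
After char 10 ('2'=54): chars_in_quartet=3 acc=0x2E2F6 bytes_emitted=6
After char 11 ('d'=29): chars_in_quartet=4 acc=0xB8BD9D -> emit B8 BD 9D, reset; bytes_emitted=9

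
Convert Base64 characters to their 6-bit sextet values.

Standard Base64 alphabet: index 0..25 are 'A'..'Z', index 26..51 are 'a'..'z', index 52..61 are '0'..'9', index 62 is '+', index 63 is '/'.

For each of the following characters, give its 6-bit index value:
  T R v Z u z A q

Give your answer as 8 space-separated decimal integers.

'T': A..Z range, ord('T') − ord('A') = 19
'R': A..Z range, ord('R') − ord('A') = 17
'v': a..z range, 26 + ord('v') − ord('a') = 47
'Z': A..Z range, ord('Z') − ord('A') = 25
'u': a..z range, 26 + ord('u') − ord('a') = 46
'z': a..z range, 26 + ord('z') − ord('a') = 51
'A': A..Z range, ord('A') − ord('A') = 0
'q': a..z range, 26 + ord('q') − ord('a') = 42

Answer: 19 17 47 25 46 51 0 42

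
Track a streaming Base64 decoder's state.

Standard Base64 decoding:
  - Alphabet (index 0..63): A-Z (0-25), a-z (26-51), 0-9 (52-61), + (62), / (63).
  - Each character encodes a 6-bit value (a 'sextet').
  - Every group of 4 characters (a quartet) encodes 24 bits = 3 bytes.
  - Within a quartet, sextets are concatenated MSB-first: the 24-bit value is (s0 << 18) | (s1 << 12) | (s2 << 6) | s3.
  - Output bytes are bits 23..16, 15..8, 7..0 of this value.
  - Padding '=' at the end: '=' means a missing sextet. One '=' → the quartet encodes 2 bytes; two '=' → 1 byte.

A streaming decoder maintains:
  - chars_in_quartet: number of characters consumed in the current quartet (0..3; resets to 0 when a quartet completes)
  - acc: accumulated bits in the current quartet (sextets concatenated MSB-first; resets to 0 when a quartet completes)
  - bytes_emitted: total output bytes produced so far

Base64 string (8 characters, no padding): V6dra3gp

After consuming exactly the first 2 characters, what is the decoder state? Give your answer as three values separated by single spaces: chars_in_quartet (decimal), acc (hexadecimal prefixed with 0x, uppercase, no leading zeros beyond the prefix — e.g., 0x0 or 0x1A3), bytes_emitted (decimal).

After char 0 ('V'=21): chars_in_quartet=1 acc=0x15 bytes_emitted=0
After char 1 ('6'=58): chars_in_quartet=2 acc=0x57A bytes_emitted=0

Answer: 2 0x57A 0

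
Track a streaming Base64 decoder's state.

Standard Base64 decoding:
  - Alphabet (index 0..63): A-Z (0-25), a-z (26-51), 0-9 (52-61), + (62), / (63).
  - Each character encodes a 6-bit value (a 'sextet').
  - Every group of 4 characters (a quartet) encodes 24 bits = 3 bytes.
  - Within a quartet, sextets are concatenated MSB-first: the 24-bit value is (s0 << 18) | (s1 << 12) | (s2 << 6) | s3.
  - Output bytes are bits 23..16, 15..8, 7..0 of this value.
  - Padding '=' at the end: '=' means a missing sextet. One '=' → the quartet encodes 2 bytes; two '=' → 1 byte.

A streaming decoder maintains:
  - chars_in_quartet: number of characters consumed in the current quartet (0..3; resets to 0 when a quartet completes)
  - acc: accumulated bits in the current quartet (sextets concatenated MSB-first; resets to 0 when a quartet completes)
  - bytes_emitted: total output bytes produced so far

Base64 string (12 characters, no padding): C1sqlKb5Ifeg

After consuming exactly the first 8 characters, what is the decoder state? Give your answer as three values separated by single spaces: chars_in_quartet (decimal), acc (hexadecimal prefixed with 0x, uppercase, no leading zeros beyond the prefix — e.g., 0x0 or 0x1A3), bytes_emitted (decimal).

Answer: 0 0x0 6

Derivation:
After char 0 ('C'=2): chars_in_quartet=1 acc=0x2 bytes_emitted=0
After char 1 ('1'=53): chars_in_quartet=2 acc=0xB5 bytes_emitted=0
After char 2 ('s'=44): chars_in_quartet=3 acc=0x2D6C bytes_emitted=0
After char 3 ('q'=42): chars_in_quartet=4 acc=0xB5B2A -> emit 0B 5B 2A, reset; bytes_emitted=3
After char 4 ('l'=37): chars_in_quartet=1 acc=0x25 bytes_emitted=3
After char 5 ('K'=10): chars_in_quartet=2 acc=0x94A bytes_emitted=3
After char 6 ('b'=27): chars_in_quartet=3 acc=0x2529B bytes_emitted=3
After char 7 ('5'=57): chars_in_quartet=4 acc=0x94A6F9 -> emit 94 A6 F9, reset; bytes_emitted=6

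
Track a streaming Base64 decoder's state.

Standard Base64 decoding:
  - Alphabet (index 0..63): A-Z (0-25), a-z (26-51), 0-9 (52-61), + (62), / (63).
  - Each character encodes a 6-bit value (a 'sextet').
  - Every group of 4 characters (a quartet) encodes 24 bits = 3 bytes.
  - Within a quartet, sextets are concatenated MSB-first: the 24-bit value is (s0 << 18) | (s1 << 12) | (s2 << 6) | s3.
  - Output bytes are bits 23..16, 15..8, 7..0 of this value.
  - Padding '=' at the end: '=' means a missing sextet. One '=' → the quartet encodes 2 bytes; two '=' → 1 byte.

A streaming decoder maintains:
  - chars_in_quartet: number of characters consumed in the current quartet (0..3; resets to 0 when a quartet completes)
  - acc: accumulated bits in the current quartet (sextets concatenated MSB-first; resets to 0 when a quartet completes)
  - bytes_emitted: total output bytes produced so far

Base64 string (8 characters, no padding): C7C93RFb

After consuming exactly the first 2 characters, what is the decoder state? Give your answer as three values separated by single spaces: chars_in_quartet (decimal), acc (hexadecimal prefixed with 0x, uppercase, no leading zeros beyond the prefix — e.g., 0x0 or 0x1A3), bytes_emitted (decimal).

Answer: 2 0xBB 0

Derivation:
After char 0 ('C'=2): chars_in_quartet=1 acc=0x2 bytes_emitted=0
After char 1 ('7'=59): chars_in_quartet=2 acc=0xBB bytes_emitted=0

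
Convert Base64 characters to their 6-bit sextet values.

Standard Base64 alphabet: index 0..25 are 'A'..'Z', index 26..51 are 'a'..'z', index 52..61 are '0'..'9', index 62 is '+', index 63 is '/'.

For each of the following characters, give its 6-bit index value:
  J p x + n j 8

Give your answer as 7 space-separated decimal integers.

'J': A..Z range, ord('J') − ord('A') = 9
'p': a..z range, 26 + ord('p') − ord('a') = 41
'x': a..z range, 26 + ord('x') − ord('a') = 49
'+': index 62
'n': a..z range, 26 + ord('n') − ord('a') = 39
'j': a..z range, 26 + ord('j') − ord('a') = 35
'8': 0..9 range, 52 + ord('8') − ord('0') = 60

Answer: 9 41 49 62 39 35 60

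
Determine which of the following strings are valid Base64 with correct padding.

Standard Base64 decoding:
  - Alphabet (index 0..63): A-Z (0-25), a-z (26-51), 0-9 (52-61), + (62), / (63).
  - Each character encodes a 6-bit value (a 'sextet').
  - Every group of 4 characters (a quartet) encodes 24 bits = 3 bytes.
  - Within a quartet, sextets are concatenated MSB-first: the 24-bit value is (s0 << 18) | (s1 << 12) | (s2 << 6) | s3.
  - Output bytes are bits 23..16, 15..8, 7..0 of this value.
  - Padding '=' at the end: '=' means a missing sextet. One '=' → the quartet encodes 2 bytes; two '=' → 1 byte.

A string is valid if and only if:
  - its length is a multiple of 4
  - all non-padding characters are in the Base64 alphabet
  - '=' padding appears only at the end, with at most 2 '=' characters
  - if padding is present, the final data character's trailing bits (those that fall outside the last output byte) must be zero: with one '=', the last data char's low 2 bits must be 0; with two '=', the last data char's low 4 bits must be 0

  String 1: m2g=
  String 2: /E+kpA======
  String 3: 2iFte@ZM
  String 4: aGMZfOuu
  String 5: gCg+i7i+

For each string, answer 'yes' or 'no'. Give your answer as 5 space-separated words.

String 1: 'm2g=' → valid
String 2: '/E+kpA======' → invalid (6 pad chars (max 2))
String 3: '2iFte@ZM' → invalid (bad char(s): ['@'])
String 4: 'aGMZfOuu' → valid
String 5: 'gCg+i7i+' → valid

Answer: yes no no yes yes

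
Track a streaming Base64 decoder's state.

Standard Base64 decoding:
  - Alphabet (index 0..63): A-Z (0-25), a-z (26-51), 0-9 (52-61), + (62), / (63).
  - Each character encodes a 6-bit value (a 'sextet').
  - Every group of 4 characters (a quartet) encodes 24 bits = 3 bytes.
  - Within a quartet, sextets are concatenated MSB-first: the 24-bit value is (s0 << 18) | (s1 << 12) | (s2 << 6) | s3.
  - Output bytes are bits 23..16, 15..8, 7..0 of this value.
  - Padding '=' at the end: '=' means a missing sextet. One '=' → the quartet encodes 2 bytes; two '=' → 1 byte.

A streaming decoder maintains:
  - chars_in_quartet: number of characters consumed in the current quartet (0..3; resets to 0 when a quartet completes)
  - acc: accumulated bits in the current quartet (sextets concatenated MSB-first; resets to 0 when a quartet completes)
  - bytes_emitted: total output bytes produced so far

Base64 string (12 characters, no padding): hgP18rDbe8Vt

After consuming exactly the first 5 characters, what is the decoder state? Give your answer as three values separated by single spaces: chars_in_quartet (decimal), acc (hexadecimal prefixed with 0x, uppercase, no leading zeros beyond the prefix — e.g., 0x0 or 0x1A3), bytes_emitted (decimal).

After char 0 ('h'=33): chars_in_quartet=1 acc=0x21 bytes_emitted=0
After char 1 ('g'=32): chars_in_quartet=2 acc=0x860 bytes_emitted=0
After char 2 ('P'=15): chars_in_quartet=3 acc=0x2180F bytes_emitted=0
After char 3 ('1'=53): chars_in_quartet=4 acc=0x8603F5 -> emit 86 03 F5, reset; bytes_emitted=3
After char 4 ('8'=60): chars_in_quartet=1 acc=0x3C bytes_emitted=3

Answer: 1 0x3C 3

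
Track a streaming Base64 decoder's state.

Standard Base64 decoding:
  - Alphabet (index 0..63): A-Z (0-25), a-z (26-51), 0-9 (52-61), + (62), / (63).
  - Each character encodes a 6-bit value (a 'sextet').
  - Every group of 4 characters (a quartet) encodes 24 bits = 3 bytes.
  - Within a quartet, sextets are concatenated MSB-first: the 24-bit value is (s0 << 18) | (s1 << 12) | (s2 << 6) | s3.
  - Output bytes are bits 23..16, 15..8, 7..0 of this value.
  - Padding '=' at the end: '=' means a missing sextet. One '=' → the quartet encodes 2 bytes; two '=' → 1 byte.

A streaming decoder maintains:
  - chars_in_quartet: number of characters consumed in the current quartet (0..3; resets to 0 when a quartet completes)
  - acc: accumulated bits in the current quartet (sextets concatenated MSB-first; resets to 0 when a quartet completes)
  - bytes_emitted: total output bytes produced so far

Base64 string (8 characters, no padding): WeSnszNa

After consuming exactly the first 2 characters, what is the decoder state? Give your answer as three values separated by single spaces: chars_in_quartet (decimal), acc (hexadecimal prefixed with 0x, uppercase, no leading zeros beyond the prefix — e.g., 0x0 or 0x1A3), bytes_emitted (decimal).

Answer: 2 0x59E 0

Derivation:
After char 0 ('W'=22): chars_in_quartet=1 acc=0x16 bytes_emitted=0
After char 1 ('e'=30): chars_in_quartet=2 acc=0x59E bytes_emitted=0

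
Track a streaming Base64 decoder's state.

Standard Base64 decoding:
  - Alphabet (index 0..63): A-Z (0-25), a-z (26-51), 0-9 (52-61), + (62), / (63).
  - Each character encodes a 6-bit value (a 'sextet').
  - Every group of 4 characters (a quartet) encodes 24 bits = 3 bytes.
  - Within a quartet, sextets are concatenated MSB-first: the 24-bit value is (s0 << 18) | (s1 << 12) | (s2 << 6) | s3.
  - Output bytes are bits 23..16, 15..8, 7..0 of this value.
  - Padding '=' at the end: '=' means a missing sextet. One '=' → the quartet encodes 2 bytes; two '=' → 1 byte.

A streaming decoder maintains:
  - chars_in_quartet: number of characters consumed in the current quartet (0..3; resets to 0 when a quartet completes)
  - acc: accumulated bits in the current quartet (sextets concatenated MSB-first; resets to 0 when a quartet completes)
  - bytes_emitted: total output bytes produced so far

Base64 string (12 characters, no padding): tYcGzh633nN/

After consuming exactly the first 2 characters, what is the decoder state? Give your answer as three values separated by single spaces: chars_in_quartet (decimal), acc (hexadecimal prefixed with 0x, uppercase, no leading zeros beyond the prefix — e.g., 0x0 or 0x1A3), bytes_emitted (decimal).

Answer: 2 0xB58 0

Derivation:
After char 0 ('t'=45): chars_in_quartet=1 acc=0x2D bytes_emitted=0
After char 1 ('Y'=24): chars_in_quartet=2 acc=0xB58 bytes_emitted=0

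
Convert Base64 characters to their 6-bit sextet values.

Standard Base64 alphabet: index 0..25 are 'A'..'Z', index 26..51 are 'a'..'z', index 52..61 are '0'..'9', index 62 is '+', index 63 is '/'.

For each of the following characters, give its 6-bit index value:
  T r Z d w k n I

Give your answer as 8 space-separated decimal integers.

'T': A..Z range, ord('T') − ord('A') = 19
'r': a..z range, 26 + ord('r') − ord('a') = 43
'Z': A..Z range, ord('Z') − ord('A') = 25
'd': a..z range, 26 + ord('d') − ord('a') = 29
'w': a..z range, 26 + ord('w') − ord('a') = 48
'k': a..z range, 26 + ord('k') − ord('a') = 36
'n': a..z range, 26 + ord('n') − ord('a') = 39
'I': A..Z range, ord('I') − ord('A') = 8

Answer: 19 43 25 29 48 36 39 8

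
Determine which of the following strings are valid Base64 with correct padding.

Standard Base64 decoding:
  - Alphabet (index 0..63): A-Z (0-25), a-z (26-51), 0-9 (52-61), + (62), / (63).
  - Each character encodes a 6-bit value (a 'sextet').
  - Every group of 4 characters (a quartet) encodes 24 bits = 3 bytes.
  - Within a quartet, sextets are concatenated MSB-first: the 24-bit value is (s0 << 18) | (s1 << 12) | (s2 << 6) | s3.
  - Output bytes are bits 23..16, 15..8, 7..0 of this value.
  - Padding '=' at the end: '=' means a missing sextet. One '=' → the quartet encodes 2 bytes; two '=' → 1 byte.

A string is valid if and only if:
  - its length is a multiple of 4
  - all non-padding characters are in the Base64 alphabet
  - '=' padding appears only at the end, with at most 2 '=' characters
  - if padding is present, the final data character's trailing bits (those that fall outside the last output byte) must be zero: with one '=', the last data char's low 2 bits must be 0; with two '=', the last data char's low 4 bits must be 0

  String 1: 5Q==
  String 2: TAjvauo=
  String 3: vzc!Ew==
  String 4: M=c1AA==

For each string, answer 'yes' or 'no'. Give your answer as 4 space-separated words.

String 1: '5Q==' → valid
String 2: 'TAjvauo=' → valid
String 3: 'vzc!Ew==' → invalid (bad char(s): ['!'])
String 4: 'M=c1AA==' → invalid (bad char(s): ['=']; '=' in middle)

Answer: yes yes no no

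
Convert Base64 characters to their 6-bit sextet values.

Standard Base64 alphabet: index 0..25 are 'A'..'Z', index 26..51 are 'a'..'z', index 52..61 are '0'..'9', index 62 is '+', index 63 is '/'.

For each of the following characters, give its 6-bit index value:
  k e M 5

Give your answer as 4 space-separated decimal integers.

'k': a..z range, 26 + ord('k') − ord('a') = 36
'e': a..z range, 26 + ord('e') − ord('a') = 30
'M': A..Z range, ord('M') − ord('A') = 12
'5': 0..9 range, 52 + ord('5') − ord('0') = 57

Answer: 36 30 12 57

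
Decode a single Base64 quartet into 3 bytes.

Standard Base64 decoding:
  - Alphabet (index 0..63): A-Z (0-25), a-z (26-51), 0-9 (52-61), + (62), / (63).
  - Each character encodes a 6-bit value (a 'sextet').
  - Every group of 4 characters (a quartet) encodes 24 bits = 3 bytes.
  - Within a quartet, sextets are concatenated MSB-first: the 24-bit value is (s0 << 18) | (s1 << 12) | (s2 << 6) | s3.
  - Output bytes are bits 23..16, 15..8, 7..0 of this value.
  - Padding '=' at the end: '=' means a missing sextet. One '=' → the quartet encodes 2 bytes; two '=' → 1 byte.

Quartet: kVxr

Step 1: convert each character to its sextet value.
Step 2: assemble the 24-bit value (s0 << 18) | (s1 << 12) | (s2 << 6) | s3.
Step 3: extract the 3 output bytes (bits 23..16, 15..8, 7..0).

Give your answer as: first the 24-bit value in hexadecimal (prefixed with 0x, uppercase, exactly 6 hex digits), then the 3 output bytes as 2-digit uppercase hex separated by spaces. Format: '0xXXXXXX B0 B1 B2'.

Answer: 0x915C6B 91 5C 6B

Derivation:
Sextets: k=36, V=21, x=49, r=43
24-bit: (36<<18) | (21<<12) | (49<<6) | 43
      = 0x900000 | 0x015000 | 0x000C40 | 0x00002B
      = 0x915C6B
Bytes: (v>>16)&0xFF=91, (v>>8)&0xFF=5C, v&0xFF=6B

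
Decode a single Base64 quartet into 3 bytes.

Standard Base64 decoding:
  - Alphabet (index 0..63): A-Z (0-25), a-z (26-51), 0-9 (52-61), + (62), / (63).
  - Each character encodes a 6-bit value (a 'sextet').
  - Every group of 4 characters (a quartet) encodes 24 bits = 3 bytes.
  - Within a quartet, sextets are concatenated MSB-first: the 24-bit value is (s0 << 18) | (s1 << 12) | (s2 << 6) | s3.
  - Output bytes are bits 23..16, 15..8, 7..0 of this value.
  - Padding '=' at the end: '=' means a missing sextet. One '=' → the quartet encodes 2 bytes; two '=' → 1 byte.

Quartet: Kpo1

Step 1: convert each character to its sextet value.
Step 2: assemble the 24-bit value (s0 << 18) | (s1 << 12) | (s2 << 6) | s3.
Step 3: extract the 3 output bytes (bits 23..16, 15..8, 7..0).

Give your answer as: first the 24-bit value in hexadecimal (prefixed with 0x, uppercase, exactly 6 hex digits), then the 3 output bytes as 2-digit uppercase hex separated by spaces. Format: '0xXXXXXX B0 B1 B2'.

Answer: 0x2A9A35 2A 9A 35

Derivation:
Sextets: K=10, p=41, o=40, 1=53
24-bit: (10<<18) | (41<<12) | (40<<6) | 53
      = 0x280000 | 0x029000 | 0x000A00 | 0x000035
      = 0x2A9A35
Bytes: (v>>16)&0xFF=2A, (v>>8)&0xFF=9A, v&0xFF=35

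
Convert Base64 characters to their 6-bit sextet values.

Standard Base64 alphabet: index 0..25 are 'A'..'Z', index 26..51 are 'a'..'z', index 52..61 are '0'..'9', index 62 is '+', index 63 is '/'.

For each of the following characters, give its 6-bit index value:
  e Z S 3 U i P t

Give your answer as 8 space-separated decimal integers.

'e': a..z range, 26 + ord('e') − ord('a') = 30
'Z': A..Z range, ord('Z') − ord('A') = 25
'S': A..Z range, ord('S') − ord('A') = 18
'3': 0..9 range, 52 + ord('3') − ord('0') = 55
'U': A..Z range, ord('U') − ord('A') = 20
'i': a..z range, 26 + ord('i') − ord('a') = 34
'P': A..Z range, ord('P') − ord('A') = 15
't': a..z range, 26 + ord('t') − ord('a') = 45

Answer: 30 25 18 55 20 34 15 45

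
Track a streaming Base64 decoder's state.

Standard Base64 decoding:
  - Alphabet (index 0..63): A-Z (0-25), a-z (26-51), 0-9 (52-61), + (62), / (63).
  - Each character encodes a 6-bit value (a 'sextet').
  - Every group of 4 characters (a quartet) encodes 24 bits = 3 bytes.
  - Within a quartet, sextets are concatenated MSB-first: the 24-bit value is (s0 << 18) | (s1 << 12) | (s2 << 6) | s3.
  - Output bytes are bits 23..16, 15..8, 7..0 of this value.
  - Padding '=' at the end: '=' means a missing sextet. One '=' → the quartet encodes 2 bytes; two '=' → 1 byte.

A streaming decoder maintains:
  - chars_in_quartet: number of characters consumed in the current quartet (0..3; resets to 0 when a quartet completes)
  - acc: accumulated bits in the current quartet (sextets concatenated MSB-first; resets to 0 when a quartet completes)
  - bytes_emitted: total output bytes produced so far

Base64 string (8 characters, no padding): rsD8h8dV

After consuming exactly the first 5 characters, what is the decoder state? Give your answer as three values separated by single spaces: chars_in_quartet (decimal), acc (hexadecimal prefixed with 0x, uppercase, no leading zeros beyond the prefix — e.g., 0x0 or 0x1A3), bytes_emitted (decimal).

Answer: 1 0x21 3

Derivation:
After char 0 ('r'=43): chars_in_quartet=1 acc=0x2B bytes_emitted=0
After char 1 ('s'=44): chars_in_quartet=2 acc=0xAEC bytes_emitted=0
After char 2 ('D'=3): chars_in_quartet=3 acc=0x2BB03 bytes_emitted=0
After char 3 ('8'=60): chars_in_quartet=4 acc=0xAEC0FC -> emit AE C0 FC, reset; bytes_emitted=3
After char 4 ('h'=33): chars_in_quartet=1 acc=0x21 bytes_emitted=3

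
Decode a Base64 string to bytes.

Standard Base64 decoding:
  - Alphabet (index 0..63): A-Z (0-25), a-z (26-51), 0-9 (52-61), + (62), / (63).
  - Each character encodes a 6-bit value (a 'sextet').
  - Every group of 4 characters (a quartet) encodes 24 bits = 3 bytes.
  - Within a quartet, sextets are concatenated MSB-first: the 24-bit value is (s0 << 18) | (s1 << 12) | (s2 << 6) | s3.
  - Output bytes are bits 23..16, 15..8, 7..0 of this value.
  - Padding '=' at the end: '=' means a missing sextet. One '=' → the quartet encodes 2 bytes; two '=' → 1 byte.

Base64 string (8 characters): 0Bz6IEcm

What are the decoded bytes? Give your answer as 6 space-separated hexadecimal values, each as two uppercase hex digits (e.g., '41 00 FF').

After char 0 ('0'=52): chars_in_quartet=1 acc=0x34 bytes_emitted=0
After char 1 ('B'=1): chars_in_quartet=2 acc=0xD01 bytes_emitted=0
After char 2 ('z'=51): chars_in_quartet=3 acc=0x34073 bytes_emitted=0
After char 3 ('6'=58): chars_in_quartet=4 acc=0xD01CFA -> emit D0 1C FA, reset; bytes_emitted=3
After char 4 ('I'=8): chars_in_quartet=1 acc=0x8 bytes_emitted=3
After char 5 ('E'=4): chars_in_quartet=2 acc=0x204 bytes_emitted=3
After char 6 ('c'=28): chars_in_quartet=3 acc=0x811C bytes_emitted=3
After char 7 ('m'=38): chars_in_quartet=4 acc=0x204726 -> emit 20 47 26, reset; bytes_emitted=6

Answer: D0 1C FA 20 47 26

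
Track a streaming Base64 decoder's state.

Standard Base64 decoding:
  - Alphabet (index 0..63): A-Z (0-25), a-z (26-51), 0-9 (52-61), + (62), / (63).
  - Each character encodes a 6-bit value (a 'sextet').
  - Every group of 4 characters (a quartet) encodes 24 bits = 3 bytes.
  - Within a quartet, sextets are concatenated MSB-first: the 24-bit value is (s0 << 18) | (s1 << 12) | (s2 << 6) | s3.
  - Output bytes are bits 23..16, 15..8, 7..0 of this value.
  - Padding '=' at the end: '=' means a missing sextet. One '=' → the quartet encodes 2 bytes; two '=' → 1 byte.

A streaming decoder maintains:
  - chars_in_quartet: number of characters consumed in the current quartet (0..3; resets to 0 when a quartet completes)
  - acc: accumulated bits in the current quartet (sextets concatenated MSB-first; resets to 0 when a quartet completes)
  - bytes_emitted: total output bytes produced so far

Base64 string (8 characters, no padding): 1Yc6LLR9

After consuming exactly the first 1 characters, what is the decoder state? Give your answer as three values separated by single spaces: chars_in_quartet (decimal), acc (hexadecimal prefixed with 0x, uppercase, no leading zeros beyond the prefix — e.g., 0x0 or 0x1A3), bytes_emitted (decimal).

After char 0 ('1'=53): chars_in_quartet=1 acc=0x35 bytes_emitted=0

Answer: 1 0x35 0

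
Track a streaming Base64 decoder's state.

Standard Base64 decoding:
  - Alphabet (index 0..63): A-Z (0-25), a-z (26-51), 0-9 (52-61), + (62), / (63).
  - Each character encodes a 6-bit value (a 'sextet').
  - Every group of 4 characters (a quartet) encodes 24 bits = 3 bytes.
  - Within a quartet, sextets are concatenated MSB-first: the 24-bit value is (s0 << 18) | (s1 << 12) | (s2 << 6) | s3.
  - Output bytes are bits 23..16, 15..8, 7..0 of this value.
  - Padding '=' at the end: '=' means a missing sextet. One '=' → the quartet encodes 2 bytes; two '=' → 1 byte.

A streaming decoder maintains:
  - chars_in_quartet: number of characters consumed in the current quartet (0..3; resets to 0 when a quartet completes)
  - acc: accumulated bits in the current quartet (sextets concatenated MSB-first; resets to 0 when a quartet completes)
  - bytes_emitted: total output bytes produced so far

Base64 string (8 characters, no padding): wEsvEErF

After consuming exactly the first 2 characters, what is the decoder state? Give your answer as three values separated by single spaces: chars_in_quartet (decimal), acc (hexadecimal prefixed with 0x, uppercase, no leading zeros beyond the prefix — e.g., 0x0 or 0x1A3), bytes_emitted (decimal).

After char 0 ('w'=48): chars_in_quartet=1 acc=0x30 bytes_emitted=0
After char 1 ('E'=4): chars_in_quartet=2 acc=0xC04 bytes_emitted=0

Answer: 2 0xC04 0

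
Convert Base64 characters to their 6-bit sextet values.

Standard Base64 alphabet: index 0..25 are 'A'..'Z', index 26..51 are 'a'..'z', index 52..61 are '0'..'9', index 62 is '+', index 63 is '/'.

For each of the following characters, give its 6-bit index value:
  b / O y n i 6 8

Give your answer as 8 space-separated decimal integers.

Answer: 27 63 14 50 39 34 58 60

Derivation:
'b': a..z range, 26 + ord('b') − ord('a') = 27
'/': index 63
'O': A..Z range, ord('O') − ord('A') = 14
'y': a..z range, 26 + ord('y') − ord('a') = 50
'n': a..z range, 26 + ord('n') − ord('a') = 39
'i': a..z range, 26 + ord('i') − ord('a') = 34
'6': 0..9 range, 52 + ord('6') − ord('0') = 58
'8': 0..9 range, 52 + ord('8') − ord('0') = 60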